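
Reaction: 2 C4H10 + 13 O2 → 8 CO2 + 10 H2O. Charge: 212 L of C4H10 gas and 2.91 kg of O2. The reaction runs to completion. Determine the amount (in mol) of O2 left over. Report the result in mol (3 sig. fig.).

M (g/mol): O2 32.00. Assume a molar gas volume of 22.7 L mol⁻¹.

n(C4H10) = 212.0 / 22.7 = 9.339 mol
n(O2) = 2.910×1000 / 32.00 = 90.94 mol
n/ν → C4H10: 4.670, O2: 6.995; C4H10 is limiting.
O2 consumed = (13/2) × 9.339 = 60.70 mol
O2 remaining = 90.94 − 60.70 = 30.24 mol

30.2 mol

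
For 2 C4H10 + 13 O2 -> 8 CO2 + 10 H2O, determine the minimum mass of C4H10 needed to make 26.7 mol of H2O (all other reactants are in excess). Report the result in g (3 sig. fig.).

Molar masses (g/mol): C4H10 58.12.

n(H2O) = 26.70 mol
n(C4H10) = (2/10) × 26.70 = 5.340 mol
mass = 5.340 × 58.12 = 310.4 g

310 g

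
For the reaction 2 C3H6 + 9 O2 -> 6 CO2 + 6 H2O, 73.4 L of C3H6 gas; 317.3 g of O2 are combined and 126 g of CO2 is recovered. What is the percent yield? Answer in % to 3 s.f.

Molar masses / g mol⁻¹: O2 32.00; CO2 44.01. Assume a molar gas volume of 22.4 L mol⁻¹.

43.3 %

n(C3H6) = 73.40 / 22.4 = 3.277 mol
n(O2) = 317.3 / 32.00 = 9.916 mol
n/ν → C3H6: 1.639, O2: 1.102; O2 is limiting.
theoretical n(CO2) = (6/9) × 9.916 = 6.611 mol → 291.0 g
% yield = 126 / 291.0 × 100 = 43.30 %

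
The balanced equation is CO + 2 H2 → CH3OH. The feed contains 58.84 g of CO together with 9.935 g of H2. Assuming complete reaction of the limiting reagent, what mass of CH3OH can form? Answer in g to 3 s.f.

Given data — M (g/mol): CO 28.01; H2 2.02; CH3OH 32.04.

n(CO) = 58.84 / 28.01 = 2.101 mol
n(H2) = 9.935 / 2.02 = 4.918 mol
n/ν for CO = 2.101/1 = 2.101
n/ν for H2 = 4.918/2 = 2.459
Smallest n/ν is CO → limiting reagent.
n(CH3OH) = (1/1) × 2.101 = 2.101 mol
mass = 2.101 × 32.04 = 67.32 g

67.3 g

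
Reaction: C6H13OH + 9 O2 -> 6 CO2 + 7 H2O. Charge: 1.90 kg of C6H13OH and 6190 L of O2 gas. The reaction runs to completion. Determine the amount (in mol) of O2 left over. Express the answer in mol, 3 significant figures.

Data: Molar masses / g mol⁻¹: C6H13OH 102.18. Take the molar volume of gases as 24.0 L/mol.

90.6 mol

n(C6H13OH) = 1.900×1000 / 102.18 = 18.59 mol
n(O2) = 6190 / 24.0 = 257.9 mol
n/ν for C6H13OH = 18.59/1 = 18.59
n/ν for O2 = 257.9/9 = 28.66
Smallest n/ν is C6H13OH → limiting reagent.
O2 consumed = (9/1) × 18.59 = 167.3 mol
O2 remaining = 257.9 − 167.3 = 90.60 mol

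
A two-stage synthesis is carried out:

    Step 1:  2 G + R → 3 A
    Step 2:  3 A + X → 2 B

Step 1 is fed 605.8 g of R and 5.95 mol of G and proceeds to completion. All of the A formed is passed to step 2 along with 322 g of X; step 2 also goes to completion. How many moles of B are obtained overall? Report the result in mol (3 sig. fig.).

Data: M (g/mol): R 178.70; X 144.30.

4.46 mol

Step 1:
n(R) = 605.8 / 178.70 = 3.390 mol
n(G) = 5.950 mol
n/ν → R: 3.390, G: 2.975; G is limiting.
n(A) produced = (3/2) × 5.950 = 8.925 mol
Step 2:
n(A) available = 8.925 mol
n(X) = 322.0 / 144.30 = 2.231 mol
n/ν → A: 2.975, X: 2.231; X is limiting.
n(B) = (2/1) × 2.231 = 4.462 mol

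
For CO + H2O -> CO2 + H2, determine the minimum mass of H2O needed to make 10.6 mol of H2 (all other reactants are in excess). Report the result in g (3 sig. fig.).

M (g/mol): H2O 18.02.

n(H2) = 10.60 mol
n(H2O) = (1/1) × 10.60 = 10.60 mol
mass = 10.60 × 18.02 = 191.0 g

191 g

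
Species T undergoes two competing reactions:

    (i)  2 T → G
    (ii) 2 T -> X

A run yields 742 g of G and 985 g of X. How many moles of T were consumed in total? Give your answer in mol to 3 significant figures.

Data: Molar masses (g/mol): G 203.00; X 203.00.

17.0 mol

n(G) = 742 / 203.00 = 3.655 mol
n(X) = 985 / 203.00 = 4.852 mol
n(T) via (i) = (2/1)×3.655 = 7.310 mol
n(T) via (ii) = (2/1)×4.852 = 9.704 mol
total n(T) = 7.310 + 9.704 = 17.01 mol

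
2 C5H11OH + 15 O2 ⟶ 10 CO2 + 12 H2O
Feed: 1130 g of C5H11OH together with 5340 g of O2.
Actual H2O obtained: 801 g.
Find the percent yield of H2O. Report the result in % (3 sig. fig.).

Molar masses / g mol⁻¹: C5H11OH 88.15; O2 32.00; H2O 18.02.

57.8 %

n(C5H11OH) = 1130 / 88.15 = 12.82 mol
n(O2) = 5340 / 32.00 = 166.9 mol
n/ν for C5H11OH = 12.82/2 = 6.410
n/ν for O2 = 166.9/15 = 11.13
Smallest n/ν is C5H11OH → limiting reagent.
theoretical n(H2O) = (12/2) × 12.82 = 76.92 mol → 1386 g
% yield = 801 / 1386 × 100 = 57.79 %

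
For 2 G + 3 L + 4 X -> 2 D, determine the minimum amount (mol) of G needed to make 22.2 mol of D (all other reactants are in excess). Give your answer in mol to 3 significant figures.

22.2 mol

n(D) = 22.20 mol
n(G) = (2/2) × 22.20 = 22.20 mol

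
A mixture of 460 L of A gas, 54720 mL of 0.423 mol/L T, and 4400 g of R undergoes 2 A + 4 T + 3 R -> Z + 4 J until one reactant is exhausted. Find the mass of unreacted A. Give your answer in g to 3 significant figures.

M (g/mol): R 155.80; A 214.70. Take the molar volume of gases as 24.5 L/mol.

n(A) = 460.0 / 24.5 = 18.78 mol
n(T) = 0.423 × 54720/1000 = 23.15 mol
n(R) = 4400 / 155.80 = 28.24 mol
n/ν for A = 18.78/2 = 9.390
n/ν for T = 23.15/4 = 5.788
n/ν for R = 28.24/3 = 9.413
Smallest n/ν is T → limiting reagent.
A consumed = (2/4) × 23.15 = 11.58 mol
A remaining = 18.78 − 11.58 = 7.200 mol
mass = 7.200 × 214.70 = 1546 g

1550 g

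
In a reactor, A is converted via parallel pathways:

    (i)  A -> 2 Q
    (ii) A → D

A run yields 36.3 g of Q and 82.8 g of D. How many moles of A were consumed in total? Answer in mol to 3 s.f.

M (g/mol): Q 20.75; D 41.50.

2.87 mol

n(Q) = 36.3 / 20.75 = 1.749 mol
n(D) = 82.8 / 41.50 = 1.995 mol
n(A) via (i) = (1/2)×1.749 = 0.8745 mol
n(A) via (ii) = (1/1)×1.995 = 1.995 mol
total n(A) = 0.8745 + 1.995 = 2.870 mol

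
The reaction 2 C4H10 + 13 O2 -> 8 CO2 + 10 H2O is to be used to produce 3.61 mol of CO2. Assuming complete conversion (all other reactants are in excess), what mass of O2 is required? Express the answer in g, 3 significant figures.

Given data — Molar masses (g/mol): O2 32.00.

n(CO2) = 3.610 mol
n(O2) = (13/8) × 3.610 = 5.866 mol
mass = 5.866 × 32.00 = 187.7 g

188 g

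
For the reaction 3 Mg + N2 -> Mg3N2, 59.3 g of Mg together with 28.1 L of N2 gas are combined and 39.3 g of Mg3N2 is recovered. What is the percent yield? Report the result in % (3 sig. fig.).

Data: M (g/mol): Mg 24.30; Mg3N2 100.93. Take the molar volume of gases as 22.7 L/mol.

47.9 %

n(Mg) = 59.30 / 24.30 = 2.440 mol
n(N2) = 28.10 / 22.7 = 1.238 mol
n/ν → Mg: 0.8133, N2: 1.238; Mg is limiting.
theoretical n(Mg3N2) = (1/3) × 2.440 = 0.8133 mol → 82.09 g
% yield = 39.3 / 82.09 × 100 = 47.87 %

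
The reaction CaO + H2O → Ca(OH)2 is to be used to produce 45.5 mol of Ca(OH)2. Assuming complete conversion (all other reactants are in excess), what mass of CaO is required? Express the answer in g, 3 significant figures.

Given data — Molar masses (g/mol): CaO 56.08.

2550 g

n(Ca(OH)2) = 45.50 mol
n(CaO) = (1/1) × 45.50 = 45.50 mol
mass = 45.50 × 56.08 = 2552 g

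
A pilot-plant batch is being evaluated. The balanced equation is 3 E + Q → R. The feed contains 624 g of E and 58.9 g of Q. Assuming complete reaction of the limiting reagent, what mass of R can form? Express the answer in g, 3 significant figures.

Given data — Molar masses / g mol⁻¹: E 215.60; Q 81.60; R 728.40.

n(E) = 624.0 / 215.60 = 2.894 mol
n(Q) = 58.90 / 81.60 = 0.7218 mol
n/ν for E = 2.894/3 = 0.9647
n/ν for Q = 0.7218/1 = 0.7218
Smallest n/ν is Q → limiting reagent.
n(R) = (1/1) × 0.7218 = 0.7218 mol
mass = 0.7218 × 728.40 = 525.8 g

526 g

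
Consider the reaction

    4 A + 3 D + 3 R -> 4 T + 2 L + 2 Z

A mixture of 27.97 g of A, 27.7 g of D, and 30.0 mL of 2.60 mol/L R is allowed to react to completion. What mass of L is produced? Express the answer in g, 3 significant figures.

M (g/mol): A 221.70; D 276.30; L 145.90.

7.59 g

n(A) = 27.97 / 221.70 = 0.1262 mol
n(D) = 27.70 / 276.30 = 0.1003 mol
n(R) = 2.60 × 30.00/1000 = 0.07800 mol
n/ν for A = 0.1262/4 = 0.03155
n/ν for D = 0.1003/3 = 0.03343
n/ν for R = 0.07800/3 = 0.02600
Smallest n/ν is R → limiting reagent.
n(L) = (2/3) × 0.07800 = 0.05200 mol
mass = 0.05200 × 145.90 = 7.587 g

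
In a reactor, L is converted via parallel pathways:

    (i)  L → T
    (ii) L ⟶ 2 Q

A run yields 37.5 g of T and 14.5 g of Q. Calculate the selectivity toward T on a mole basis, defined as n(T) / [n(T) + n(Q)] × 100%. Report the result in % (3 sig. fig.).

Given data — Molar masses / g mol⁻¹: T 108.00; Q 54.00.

56.4 %

n(T) = 37.5 / 108.00 = 0.3472 mol
n(Q) = 14.5 / 54.00 = 0.2685 mol
selectivity = 0.3472/(0.3472+0.2685) × 100 = 56.39 %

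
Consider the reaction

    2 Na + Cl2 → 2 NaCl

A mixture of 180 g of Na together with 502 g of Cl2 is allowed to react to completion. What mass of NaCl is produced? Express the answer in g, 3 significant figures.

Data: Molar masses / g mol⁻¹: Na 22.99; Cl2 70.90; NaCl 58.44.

458 g

n(Na) = 180.0 / 22.99 = 7.829 mol
n(Cl2) = 502.0 / 70.90 = 7.080 mol
n/ν → Na: 3.915, Cl2: 7.080; Na is limiting.
n(NaCl) = (2/2) × 7.829 = 7.829 mol
mass = 7.829 × 58.44 = 457.5 g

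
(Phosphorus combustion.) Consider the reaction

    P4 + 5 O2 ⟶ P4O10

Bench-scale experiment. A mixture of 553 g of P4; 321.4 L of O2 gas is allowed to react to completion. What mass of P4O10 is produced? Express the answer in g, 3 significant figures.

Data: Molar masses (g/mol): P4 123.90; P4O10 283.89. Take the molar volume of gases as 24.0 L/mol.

760 g

n(P4) = 553.0 / 123.90 = 4.463 mol
n(O2) = 321.4 / 24.0 = 13.39 mol
n/ν → P4: 4.463, O2: 2.678; O2 is limiting.
n(P4O10) = (1/5) × 13.39 = 2.678 mol
mass = 2.678 × 283.89 = 760.3 g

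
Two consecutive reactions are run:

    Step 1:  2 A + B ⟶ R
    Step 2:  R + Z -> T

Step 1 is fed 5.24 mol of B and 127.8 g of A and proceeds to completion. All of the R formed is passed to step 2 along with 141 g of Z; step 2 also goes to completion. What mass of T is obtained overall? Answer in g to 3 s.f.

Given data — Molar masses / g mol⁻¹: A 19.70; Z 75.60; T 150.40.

Step 1:
n(B) = 5.240 mol
n(A) = 127.8 / 19.70 = 6.487 mol
n/ν for B = 5.240/1 = 5.240
n/ν for A = 6.487/2 = 3.244
Smallest n/ν is A → limiting reagent.
n(R) produced = (1/2) × 6.487 = 3.244 mol
Step 2:
n(R) available = 3.244 mol
n(Z) = 141.0 / 75.60 = 1.865 mol
n/ν for R = 3.244/1 = 3.244
n/ν for Z = 1.865/1 = 1.865
Smallest n/ν is Z → limiting reagent.
n(T) = (1/1) × 1.865 = 1.865 mol
mass = 1.865 × 150.40 = 280.5 g

281 g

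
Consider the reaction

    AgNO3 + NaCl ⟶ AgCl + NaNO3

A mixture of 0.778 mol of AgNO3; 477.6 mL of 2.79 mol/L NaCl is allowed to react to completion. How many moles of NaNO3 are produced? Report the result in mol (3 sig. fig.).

0.778 mol

n(AgNO3) = 0.7780 mol
n(NaCl) = 2.79 × 477.6/1000 = 1.333 mol
n/ν for AgNO3 = 0.7780/1 = 0.7780
n/ν for NaCl = 1.333/1 = 1.333
Smallest n/ν is AgNO3 → limiting reagent.
n(NaNO3) = (1/1) × 0.7780 = 0.7780 mol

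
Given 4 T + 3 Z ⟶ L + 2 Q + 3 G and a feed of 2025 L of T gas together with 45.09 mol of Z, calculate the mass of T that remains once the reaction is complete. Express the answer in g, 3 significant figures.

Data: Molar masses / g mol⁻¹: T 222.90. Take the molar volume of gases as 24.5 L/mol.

n(T) = 2025 / 24.5 = 82.65 mol
n(Z) = 45.09 mol
n/ν for T = 82.65/4 = 20.66
n/ν for Z = 45.09/3 = 15.03
Smallest n/ν is Z → limiting reagent.
T consumed = (4/3) × 45.09 = 60.12 mol
T remaining = 82.65 − 60.12 = 22.53 mol
mass = 22.53 × 222.90 = 5022 g

5020 g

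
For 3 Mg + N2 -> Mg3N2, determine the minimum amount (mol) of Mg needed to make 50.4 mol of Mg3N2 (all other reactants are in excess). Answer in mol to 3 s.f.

151 mol

n(Mg3N2) = 50.40 mol
n(Mg) = (3/1) × 50.40 = 151.2 mol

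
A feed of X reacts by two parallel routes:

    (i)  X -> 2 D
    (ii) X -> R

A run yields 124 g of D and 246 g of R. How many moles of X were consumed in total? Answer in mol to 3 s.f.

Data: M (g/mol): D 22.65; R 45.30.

8.17 mol

n(D) = 124 / 22.65 = 5.475 mol
n(R) = 246 / 45.30 = 5.430 mol
n(X) via (i) = (1/2)×5.475 = 2.738 mol
n(X) via (ii) = (1/1)×5.430 = 5.430 mol
total n(X) = 2.738 + 5.430 = 8.168 mol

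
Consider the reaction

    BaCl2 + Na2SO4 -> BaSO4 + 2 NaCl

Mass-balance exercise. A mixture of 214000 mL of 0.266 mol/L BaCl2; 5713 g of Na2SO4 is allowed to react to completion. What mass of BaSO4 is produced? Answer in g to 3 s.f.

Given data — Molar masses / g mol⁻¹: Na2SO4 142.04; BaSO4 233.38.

9390 g

n(BaCl2) = 0.266 × 214000/1000 = 56.92 mol
n(Na2SO4) = 5713 / 142.04 = 40.22 mol
n/ν → BaCl2: 56.92, Na2SO4: 40.22; Na2SO4 is limiting.
n(BaSO4) = (1/1) × 40.22 = 40.22 mol
mass = 40.22 × 233.38 = 9387 g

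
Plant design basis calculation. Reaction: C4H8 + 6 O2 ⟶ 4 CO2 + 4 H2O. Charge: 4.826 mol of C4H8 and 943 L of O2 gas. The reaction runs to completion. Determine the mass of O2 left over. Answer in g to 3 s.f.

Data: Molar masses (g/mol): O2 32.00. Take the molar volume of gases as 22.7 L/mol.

n(C4H8) = 4.826 mol
n(O2) = 943.0 / 22.7 = 41.54 mol
n/ν → C4H8: 4.826, O2: 6.923; C4H8 is limiting.
O2 consumed = (6/1) × 4.826 = 28.96 mol
O2 remaining = 41.54 − 28.96 = 12.58 mol
mass = 12.58 × 32.00 = 402.6 g

403 g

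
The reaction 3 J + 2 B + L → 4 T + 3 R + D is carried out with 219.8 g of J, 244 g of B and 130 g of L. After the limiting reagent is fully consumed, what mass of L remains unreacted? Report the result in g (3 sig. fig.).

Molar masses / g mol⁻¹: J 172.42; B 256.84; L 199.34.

45.3 g

n(J) = 219.8 / 172.42 = 1.275 mol
n(B) = 244.0 / 256.84 = 0.9500 mol
n(L) = 130.0 / 199.34 = 0.6522 mol
n/ν for J = 1.275/3 = 0.4250
n/ν for B = 0.9500/2 = 0.4750
n/ν for L = 0.6522/1 = 0.6522
Smallest n/ν is J → limiting reagent.
L consumed = (1/3) × 1.275 = 0.4250 mol
L remaining = 0.6522 − 0.4250 = 0.2272 mol
mass = 0.2272 × 199.34 = 45.29 g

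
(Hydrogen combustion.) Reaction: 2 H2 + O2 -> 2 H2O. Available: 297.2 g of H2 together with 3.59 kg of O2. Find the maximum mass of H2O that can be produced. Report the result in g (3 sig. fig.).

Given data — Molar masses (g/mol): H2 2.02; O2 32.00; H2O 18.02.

n(H2) = 297.2 / 2.02 = 147.1 mol
n(O2) = 3.590×1000 / 32.00 = 112.2 mol
n/ν → H2: 73.55, O2: 112.2; H2 is limiting.
n(H2O) = (2/2) × 147.1 = 147.1 mol
mass = 147.1 × 18.02 = 2651 g

2650 g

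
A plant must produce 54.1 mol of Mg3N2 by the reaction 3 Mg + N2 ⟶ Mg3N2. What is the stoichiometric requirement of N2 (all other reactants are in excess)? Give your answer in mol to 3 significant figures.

54.1 mol

n(Mg3N2) = 54.10 mol
n(N2) = (1/1) × 54.10 = 54.10 mol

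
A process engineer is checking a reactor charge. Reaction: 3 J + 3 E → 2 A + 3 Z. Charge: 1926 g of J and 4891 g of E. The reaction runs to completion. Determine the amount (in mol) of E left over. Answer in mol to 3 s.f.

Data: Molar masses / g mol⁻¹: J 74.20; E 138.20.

n(J) = 1926 / 74.20 = 25.96 mol
n(E) = 4891 / 138.20 = 35.39 mol
n/ν → J: 8.653, E: 11.80; J is limiting.
E consumed = (3/3) × 25.96 = 25.96 mol
E remaining = 35.39 − 25.96 = 9.430 mol

9.43 mol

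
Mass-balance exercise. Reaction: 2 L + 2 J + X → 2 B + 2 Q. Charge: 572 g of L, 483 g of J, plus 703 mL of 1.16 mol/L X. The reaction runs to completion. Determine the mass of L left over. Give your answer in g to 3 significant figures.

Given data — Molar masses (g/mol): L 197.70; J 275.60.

n(L) = 572.0 / 197.70 = 2.893 mol
n(J) = 483.0 / 275.60 = 1.753 mol
n(X) = 1.16 × 703.0/1000 = 0.8155 mol
n/ν for L = 2.893/2 = 1.447
n/ν for J = 1.753/2 = 0.8765
n/ν for X = 0.8155/1 = 0.8155
Smallest n/ν is X → limiting reagent.
L consumed = (2/1) × 0.8155 = 1.631 mol
L remaining = 2.893 − 1.631 = 1.262 mol
mass = 1.262 × 197.70 = 249.5 g

250 g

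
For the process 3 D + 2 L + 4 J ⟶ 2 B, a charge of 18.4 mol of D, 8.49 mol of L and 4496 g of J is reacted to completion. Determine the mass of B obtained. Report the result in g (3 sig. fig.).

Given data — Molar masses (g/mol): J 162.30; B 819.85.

n(D) = 18.40 mol
n(L) = 8.490 mol
n(J) = 4496 / 162.30 = 27.70 mol
n/ν for D = 18.40/3 = 6.133
n/ν for L = 8.490/2 = 4.245
n/ν for J = 27.70/4 = 6.925
Smallest n/ν is L → limiting reagent.
n(B) = (2/2) × 8.490 = 8.490 mol
mass = 8.490 × 819.85 = 6961 g

6960 g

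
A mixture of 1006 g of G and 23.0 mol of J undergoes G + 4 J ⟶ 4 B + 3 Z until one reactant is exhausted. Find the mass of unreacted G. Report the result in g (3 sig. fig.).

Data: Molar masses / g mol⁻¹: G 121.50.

n(G) = 1006 / 121.50 = 8.280 mol
n(J) = 23.00 mol
n/ν → G: 8.280, J: 5.750; J is limiting.
G consumed = (1/4) × 23.00 = 5.750 mol
G remaining = 8.280 − 5.750 = 2.530 mol
mass = 2.530 × 121.50 = 307.4 g

307 g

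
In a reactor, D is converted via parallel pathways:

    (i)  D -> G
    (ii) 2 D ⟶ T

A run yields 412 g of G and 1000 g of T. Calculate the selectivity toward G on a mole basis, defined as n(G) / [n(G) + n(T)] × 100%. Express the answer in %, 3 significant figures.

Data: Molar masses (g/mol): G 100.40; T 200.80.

n(G) = 412 / 100.40 = 4.104 mol
n(T) = 1000 / 200.80 = 4.980 mol
selectivity = 4.104/(4.104+4.980) × 100 = 45.18 %

45.2 %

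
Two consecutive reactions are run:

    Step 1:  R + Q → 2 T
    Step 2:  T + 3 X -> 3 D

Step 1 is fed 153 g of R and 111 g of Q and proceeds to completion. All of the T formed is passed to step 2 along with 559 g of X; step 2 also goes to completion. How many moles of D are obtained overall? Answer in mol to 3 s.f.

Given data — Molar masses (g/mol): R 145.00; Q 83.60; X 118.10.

Step 1:
n(R) = 153.0 / 145.00 = 1.055 mol
n(Q) = 111.0 / 83.60 = 1.328 mol
n/ν for R = 1.055/1 = 1.055
n/ν for Q = 1.328/1 = 1.328
Smallest n/ν is R → limiting reagent.
n(T) produced = (2/1) × 1.055 = 2.110 mol
Step 2:
n(T) available = 2.110 mol
n(X) = 559.0 / 118.10 = 4.733 mol
n/ν for T = 2.110/1 = 2.110
n/ν for X = 4.733/3 = 1.578
Smallest n/ν is X → limiting reagent.
n(D) = (3/3) × 4.733 = 4.733 mol

4.73 mol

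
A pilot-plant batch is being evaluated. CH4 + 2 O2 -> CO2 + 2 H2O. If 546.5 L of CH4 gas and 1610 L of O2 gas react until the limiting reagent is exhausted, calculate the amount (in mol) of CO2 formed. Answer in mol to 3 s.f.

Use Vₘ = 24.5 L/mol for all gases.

n(CH4) = 546.5 / 24.5 = 22.31 mol
n(O2) = 1610 / 24.5 = 65.71 mol
n/ν for CH4 = 22.31/1 = 22.31
n/ν for O2 = 65.71/2 = 32.86
Smallest n/ν is CH4 → limiting reagent.
n(CO2) = (1/1) × 22.31 = 22.31 mol

22.3 mol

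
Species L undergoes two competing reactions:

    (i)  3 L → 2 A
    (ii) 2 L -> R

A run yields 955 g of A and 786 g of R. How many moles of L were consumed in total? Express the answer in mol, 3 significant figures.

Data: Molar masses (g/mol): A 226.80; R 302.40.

11.5 mol

n(A) = 955 / 226.80 = 4.211 mol
n(R) = 786 / 302.40 = 2.599 mol
n(L) via (i) = (3/2)×4.211 = 6.317 mol
n(L) via (ii) = (2/1)×2.599 = 5.198 mol
total n(L) = 6.317 + 5.198 = 11.52 mol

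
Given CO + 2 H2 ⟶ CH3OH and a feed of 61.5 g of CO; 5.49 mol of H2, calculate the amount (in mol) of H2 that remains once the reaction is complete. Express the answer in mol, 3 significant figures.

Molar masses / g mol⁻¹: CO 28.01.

n(CO) = 61.50 / 28.01 = 2.196 mol
n(H2) = 5.490 mol
n/ν for CO = 2.196/1 = 2.196
n/ν for H2 = 5.490/2 = 2.745
Smallest n/ν is CO → limiting reagent.
H2 consumed = (2/1) × 2.196 = 4.392 mol
H2 remaining = 5.490 − 4.392 = 1.098 mol

1.10 mol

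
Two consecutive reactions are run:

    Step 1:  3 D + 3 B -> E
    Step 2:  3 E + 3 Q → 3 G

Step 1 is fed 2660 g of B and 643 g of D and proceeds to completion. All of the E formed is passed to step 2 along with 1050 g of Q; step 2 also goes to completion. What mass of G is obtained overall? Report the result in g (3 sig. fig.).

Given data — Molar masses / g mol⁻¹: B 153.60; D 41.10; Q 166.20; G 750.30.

3910 g

Step 1:
n(B) = 2660 / 153.60 = 17.32 mol
n(D) = 643.0 / 41.10 = 15.64 mol
n/ν → B: 5.773, D: 5.213; D is limiting.
n(E) produced = (1/3) × 15.64 = 5.213 mol
Step 2:
n(E) available = 5.213 mol
n(Q) = 1050 / 166.20 = 6.318 mol
n/ν → E: 1.738, Q: 2.106; E is limiting.
n(G) = (3/3) × 5.213 = 5.213 mol
mass = 5.213 × 750.30 = 3911 g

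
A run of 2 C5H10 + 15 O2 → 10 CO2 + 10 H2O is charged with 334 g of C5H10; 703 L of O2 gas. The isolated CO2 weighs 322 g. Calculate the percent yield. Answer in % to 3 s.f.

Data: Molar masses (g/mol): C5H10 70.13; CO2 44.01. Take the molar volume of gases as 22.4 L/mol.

35.0 %

n(C5H10) = 334.0 / 70.13 = 4.763 mol
n(O2) = 703.0 / 22.4 = 31.38 mol
n/ν → C5H10: 2.382, O2: 2.092; O2 is limiting.
theoretical n(CO2) = (10/15) × 31.38 = 20.92 mol → 920.7 g
% yield = 322 / 920.7 × 100 = 34.97 %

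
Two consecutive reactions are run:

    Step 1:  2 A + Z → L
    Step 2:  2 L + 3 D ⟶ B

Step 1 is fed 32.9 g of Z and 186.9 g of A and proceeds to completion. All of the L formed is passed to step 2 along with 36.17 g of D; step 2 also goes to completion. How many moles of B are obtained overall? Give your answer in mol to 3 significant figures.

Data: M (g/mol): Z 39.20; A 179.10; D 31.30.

0.261 mol

Step 1:
n(Z) = 32.90 / 39.20 = 0.8393 mol
n(A) = 186.9 / 179.10 = 1.044 mol
n/ν for Z = 0.8393/1 = 0.8393
n/ν for A = 1.044/2 = 0.5220
Smallest n/ν is A → limiting reagent.
n(L) produced = (1/2) × 1.044 = 0.5220 mol
Step 2:
n(L) available = 0.5220 mol
n(D) = 36.17 / 31.30 = 1.156 mol
n/ν for L = 0.5220/2 = 0.2610
n/ν for D = 1.156/3 = 0.3853
Smallest n/ν is L → limiting reagent.
n(B) = (1/2) × 0.5220 = 0.2610 mol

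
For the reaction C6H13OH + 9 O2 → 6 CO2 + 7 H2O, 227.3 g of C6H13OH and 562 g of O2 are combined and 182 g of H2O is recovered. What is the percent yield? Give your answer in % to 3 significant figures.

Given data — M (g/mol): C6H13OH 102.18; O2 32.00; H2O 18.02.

n(C6H13OH) = 227.3 / 102.18 = 2.225 mol
n(O2) = 562.0 / 32.00 = 17.56 mol
n/ν for C6H13OH = 2.225/1 = 2.225
n/ν for O2 = 17.56/9 = 1.951
Smallest n/ν is O2 → limiting reagent.
theoretical n(H2O) = (7/9) × 17.56 = 13.66 mol → 246.2 g
% yield = 182 / 246.2 × 100 = 73.92 %

73.9 %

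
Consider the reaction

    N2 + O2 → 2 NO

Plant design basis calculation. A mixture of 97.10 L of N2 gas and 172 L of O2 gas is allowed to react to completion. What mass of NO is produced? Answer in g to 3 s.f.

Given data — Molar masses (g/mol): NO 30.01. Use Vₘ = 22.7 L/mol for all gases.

n(N2) = 97.10 / 22.7 = 4.278 mol
n(O2) = 172.0 / 22.7 = 7.577 mol
n/ν for N2 = 4.278/1 = 4.278
n/ν for O2 = 7.577/1 = 7.577
Smallest n/ν is N2 → limiting reagent.
n(NO) = (2/1) × 4.278 = 8.556 mol
mass = 8.556 × 30.01 = 256.8 g

257 g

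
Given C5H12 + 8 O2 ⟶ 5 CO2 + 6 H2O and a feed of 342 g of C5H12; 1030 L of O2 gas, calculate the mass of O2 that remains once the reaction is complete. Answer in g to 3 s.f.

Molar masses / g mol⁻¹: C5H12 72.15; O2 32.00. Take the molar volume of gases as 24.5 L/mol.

n(C5H12) = 342.0 / 72.15 = 4.740 mol
n(O2) = 1030 / 24.5 = 42.04 mol
n/ν → C5H12: 4.740, O2: 5.255; C5H12 is limiting.
O2 consumed = (8/1) × 4.740 = 37.92 mol
O2 remaining = 42.04 − 37.92 = 4.120 mol
mass = 4.120 × 32.00 = 131.8 g

132 g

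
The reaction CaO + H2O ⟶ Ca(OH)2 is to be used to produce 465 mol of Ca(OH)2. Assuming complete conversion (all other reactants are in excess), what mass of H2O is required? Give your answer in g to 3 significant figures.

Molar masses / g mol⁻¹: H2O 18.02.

8380 g

n(Ca(OH)2) = 465.0 mol
n(H2O) = (1/1) × 465.0 = 465.0 mol
mass = 465.0 × 18.02 = 8379 g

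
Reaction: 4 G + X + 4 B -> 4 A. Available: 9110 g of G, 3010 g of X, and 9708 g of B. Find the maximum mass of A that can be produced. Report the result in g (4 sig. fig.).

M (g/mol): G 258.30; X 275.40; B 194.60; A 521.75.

n(G) = 9110 / 258.30 = 35.27 mol
n(X) = 3010 / 275.40 = 10.93 mol
n(B) = 9708 / 194.60 = 49.89 mol
n/ν for G = 35.27/4 = 8.818
n/ν for X = 10.93/1 = 10.93
n/ν for B = 49.89/4 = 12.47
Smallest n/ν is G → limiting reagent.
n(A) = (4/4) × 35.27 = 35.27 mol
mass = 35.27 × 521.75 = 18400 g

18400 g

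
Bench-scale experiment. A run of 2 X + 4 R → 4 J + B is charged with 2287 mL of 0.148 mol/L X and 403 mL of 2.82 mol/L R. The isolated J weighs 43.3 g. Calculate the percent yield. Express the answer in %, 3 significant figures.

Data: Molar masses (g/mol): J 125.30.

n(X) = 0.148 × 2287/1000 = 0.3385 mol
n(R) = 2.82 × 403.0/1000 = 1.136 mol
n/ν → X: 0.1693, R: 0.2840; X is limiting.
theoretical n(J) = (4/2) × 0.3385 = 0.6770 mol → 84.83 g
% yield = 43.3 / 84.83 × 100 = 51.04 %

51.0 %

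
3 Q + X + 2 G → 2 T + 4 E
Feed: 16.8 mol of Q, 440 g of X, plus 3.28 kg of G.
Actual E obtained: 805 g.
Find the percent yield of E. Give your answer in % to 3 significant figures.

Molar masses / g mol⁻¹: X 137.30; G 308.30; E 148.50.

n(Q) = 16.80 mol
n(X) = 440.0 / 137.30 = 3.205 mol
n(G) = 3.280×1000 / 308.30 = 10.64 mol
n/ν for Q = 16.80/3 = 5.600
n/ν for X = 3.205/1 = 3.205
n/ν for G = 10.64/2 = 5.320
Smallest n/ν is X → limiting reagent.
theoretical n(E) = (4/1) × 3.205 = 12.82 mol → 1904 g
% yield = 805 / 1904 × 100 = 42.28 %

42.3 %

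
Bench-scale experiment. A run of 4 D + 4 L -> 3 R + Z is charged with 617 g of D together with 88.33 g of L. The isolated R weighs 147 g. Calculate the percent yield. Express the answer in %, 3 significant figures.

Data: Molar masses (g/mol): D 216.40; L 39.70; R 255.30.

n(D) = 617.0 / 216.40 = 2.851 mol
n(L) = 88.33 / 39.70 = 2.225 mol
n/ν for D = 2.851/4 = 0.7128
n/ν for L = 2.225/4 = 0.5563
Smallest n/ν is L → limiting reagent.
theoretical n(R) = (3/4) × 2.225 = 1.669 mol → 426.1 g
% yield = 147 / 426.1 × 100 = 34.50 %

34.5 %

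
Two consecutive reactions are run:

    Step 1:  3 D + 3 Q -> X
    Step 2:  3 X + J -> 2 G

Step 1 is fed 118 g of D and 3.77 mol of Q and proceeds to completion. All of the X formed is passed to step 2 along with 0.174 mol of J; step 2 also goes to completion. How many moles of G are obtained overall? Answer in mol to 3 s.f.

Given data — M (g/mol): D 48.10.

0.348 mol

Step 1:
n(D) = 118.0 / 48.10 = 2.453 mol
n(Q) = 3.770 mol
n/ν → D: 0.8177, Q: 1.257; D is limiting.
n(X) produced = (1/3) × 2.453 = 0.8177 mol
Step 2:
n(X) available = 0.8177 mol
n(J) = 0.1740 mol
n/ν → X: 0.2726, J: 0.1740; J is limiting.
n(G) = (2/1) × 0.1740 = 0.3480 mol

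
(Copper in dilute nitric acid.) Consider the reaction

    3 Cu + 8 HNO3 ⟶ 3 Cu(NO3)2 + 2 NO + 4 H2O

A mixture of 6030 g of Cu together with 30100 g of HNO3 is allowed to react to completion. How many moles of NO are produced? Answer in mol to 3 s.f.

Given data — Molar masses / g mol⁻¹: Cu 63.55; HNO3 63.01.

63.3 mol

n(Cu) = 6030 / 63.55 = 94.89 mol
n(HNO3) = 30100 / 63.01 = 477.7 mol
n/ν → Cu: 31.63, HNO3: 59.71; Cu is limiting.
n(NO) = (2/3) × 94.89 = 63.26 mol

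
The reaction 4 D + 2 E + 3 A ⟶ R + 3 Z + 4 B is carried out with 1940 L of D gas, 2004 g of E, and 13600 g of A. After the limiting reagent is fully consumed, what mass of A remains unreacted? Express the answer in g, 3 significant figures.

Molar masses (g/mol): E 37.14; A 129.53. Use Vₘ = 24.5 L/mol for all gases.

5910 g

n(D) = 1940 / 24.5 = 79.18 mol
n(E) = 2004 / 37.14 = 53.96 mol
n(A) = 13600 / 129.53 = 105.0 mol
n/ν for D = 79.18/4 = 19.80
n/ν for E = 53.96/2 = 26.98
n/ν for A = 105.0/3 = 35.00
Smallest n/ν is D → limiting reagent.
A consumed = (3/4) × 79.18 = 59.39 mol
A remaining = 105.0 − 59.39 = 45.61 mol
mass = 45.61 × 129.53 = 5908 g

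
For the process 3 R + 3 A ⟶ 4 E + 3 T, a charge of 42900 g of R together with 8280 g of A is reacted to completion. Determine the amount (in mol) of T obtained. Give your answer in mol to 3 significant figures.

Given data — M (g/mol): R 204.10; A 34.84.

n(R) = 42900 / 204.10 = 210.2 mol
n(A) = 8280 / 34.84 = 237.7 mol
n/ν → R: 70.07, A: 79.23; R is limiting.
n(T) = (3/3) × 210.2 = 210.2 mol

210 mol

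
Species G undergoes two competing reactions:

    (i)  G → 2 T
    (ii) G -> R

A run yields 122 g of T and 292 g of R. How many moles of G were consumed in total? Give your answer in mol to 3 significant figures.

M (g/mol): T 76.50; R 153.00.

n(T) = 122 / 76.50 = 1.595 mol
n(R) = 292 / 153.00 = 1.908 mol
n(G) via (i) = (1/2)×1.595 = 0.7975 mol
n(G) via (ii) = (1/1)×1.908 = 1.908 mol
total n(G) = 0.7975 + 1.908 = 2.706 mol

2.71 mol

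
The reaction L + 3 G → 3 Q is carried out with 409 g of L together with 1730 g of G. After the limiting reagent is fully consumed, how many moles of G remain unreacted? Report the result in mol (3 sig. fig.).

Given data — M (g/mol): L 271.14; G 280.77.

n(L) = 409.0 / 271.14 = 1.508 mol
n(G) = 1730 / 280.77 = 6.162 mol
n/ν for L = 1.508/1 = 1.508
n/ν for G = 6.162/3 = 2.054
Smallest n/ν is L → limiting reagent.
G consumed = (3/1) × 1.508 = 4.524 mol
G remaining = 6.162 − 4.524 = 1.638 mol

1.64 mol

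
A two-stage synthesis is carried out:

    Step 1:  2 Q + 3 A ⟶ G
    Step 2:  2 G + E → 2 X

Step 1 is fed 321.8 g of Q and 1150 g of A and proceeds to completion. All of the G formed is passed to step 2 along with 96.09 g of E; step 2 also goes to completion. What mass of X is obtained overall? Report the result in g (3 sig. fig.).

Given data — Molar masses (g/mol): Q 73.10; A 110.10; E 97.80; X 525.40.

1030 g

Step 1:
n(Q) = 321.8 / 73.10 = 4.402 mol
n(A) = 1150 / 110.10 = 10.45 mol
n/ν for Q = 4.402/2 = 2.201
n/ν for A = 10.45/3 = 3.483
Smallest n/ν is Q → limiting reagent.
n(G) produced = (1/2) × 4.402 = 2.201 mol
Step 2:
n(G) available = 2.201 mol
n(E) = 96.09 / 97.80 = 0.9825 mol
n/ν for G = 2.201/2 = 1.101
n/ν for E = 0.9825/1 = 0.9825
Smallest n/ν is E → limiting reagent.
n(X) = (2/1) × 0.9825 = 1.965 mol
mass = 1.965 × 525.40 = 1032 g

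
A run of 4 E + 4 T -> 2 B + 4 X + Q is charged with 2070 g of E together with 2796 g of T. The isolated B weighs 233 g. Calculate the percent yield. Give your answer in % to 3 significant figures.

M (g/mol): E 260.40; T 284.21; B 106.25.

55.2 %

n(E) = 2070 / 260.40 = 7.949 mol
n(T) = 2796 / 284.21 = 9.838 mol
n/ν for E = 7.949/4 = 1.987
n/ν for T = 9.838/4 = 2.460
Smallest n/ν is E → limiting reagent.
theoretical n(B) = (2/4) × 7.949 = 3.975 mol → 422.3 g
% yield = 233 / 422.3 × 100 = 55.17 %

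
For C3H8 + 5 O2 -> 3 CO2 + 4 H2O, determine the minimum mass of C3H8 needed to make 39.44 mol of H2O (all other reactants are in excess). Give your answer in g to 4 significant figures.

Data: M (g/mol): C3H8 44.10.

n(H2O) = 39.44 mol
n(C3H8) = (1/4) × 39.44 = 9.860 mol
mass = 9.860 × 44.10 = 434.8 g

434.8 g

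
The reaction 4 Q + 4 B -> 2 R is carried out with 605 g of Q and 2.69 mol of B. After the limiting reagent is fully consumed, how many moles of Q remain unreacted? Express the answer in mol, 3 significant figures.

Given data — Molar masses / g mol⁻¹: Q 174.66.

0.774 mol

n(Q) = 605.0 / 174.66 = 3.464 mol
n(B) = 2.690 mol
n/ν → Q: 0.8660, B: 0.6725; B is limiting.
Q consumed = (4/4) × 2.690 = 2.690 mol
Q remaining = 3.464 − 2.690 = 0.7740 mol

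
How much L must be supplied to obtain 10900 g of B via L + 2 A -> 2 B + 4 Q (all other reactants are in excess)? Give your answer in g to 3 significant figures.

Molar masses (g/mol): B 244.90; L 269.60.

n(B) = 10900 / 244.90 = 44.51 mol
n(L) = (1/2) × 44.51 = 22.26 mol
mass = 22.26 × 269.60 = 6001 g

6000 g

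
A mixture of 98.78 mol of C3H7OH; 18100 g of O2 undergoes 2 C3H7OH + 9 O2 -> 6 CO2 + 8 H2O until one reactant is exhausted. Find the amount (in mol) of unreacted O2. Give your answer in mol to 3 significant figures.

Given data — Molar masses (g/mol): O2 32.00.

n(C3H7OH) = 98.78 mol
n(O2) = 18100 / 32.00 = 565.6 mol
n/ν → C3H7OH: 49.39, O2: 62.84; C3H7OH is limiting.
O2 consumed = (9/2) × 98.78 = 444.5 mol
O2 remaining = 565.6 − 444.5 = 121.1 mol

121 mol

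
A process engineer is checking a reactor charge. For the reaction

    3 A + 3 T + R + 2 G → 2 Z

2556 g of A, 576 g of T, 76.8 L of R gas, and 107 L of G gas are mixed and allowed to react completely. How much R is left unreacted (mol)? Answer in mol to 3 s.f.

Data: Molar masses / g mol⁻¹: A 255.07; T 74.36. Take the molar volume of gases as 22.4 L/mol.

1.04 mol

n(A) = 2556 / 255.07 = 10.02 mol
n(T) = 576.0 / 74.36 = 7.746 mol
n(R) = 76.80 / 22.4 = 3.429 mol
n(G) = 107.0 / 22.4 = 4.777 mol
n/ν for A = 10.02/3 = 3.340
n/ν for T = 7.746/3 = 2.582
n/ν for R = 3.429/1 = 3.429
n/ν for G = 4.777/2 = 2.389
Smallest n/ν is G → limiting reagent.
R consumed = (1/2) × 4.777 = 2.389 mol
R remaining = 3.429 − 2.389 = 1.040 mol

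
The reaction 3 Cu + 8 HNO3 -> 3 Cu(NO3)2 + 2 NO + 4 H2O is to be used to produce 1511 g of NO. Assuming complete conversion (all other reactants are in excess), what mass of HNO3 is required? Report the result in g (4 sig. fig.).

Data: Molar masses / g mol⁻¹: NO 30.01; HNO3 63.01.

12690 g

n(NO) = 1511 / 30.01 = 50.35 mol
n(HNO3) = (8/2) × 50.35 = 201.4 mol
mass = 201.4 × 63.01 = 12690 g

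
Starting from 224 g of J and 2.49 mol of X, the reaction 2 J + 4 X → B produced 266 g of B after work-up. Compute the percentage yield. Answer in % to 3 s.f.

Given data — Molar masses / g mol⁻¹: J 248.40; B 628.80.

93.8 %

n(J) = 224.0 / 248.40 = 0.9018 mol
n(X) = 2.490 mol
n/ν for J = 0.9018/2 = 0.4509
n/ν for X = 2.490/4 = 0.6225
Smallest n/ν is J → limiting reagent.
theoretical n(B) = (1/2) × 0.9018 = 0.4509 mol → 283.5 g
% yield = 266 / 283.5 × 100 = 93.83 %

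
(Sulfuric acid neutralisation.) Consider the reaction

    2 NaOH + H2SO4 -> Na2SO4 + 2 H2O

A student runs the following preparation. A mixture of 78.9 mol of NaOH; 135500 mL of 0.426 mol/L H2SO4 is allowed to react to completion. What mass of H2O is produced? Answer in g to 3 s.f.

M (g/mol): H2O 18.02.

1420 g

n(NaOH) = 78.90 mol
n(H2SO4) = 0.426 × 135500/1000 = 57.72 mol
n/ν → NaOH: 39.45, H2SO4: 57.72; NaOH is limiting.
n(H2O) = (2/2) × 78.90 = 78.90 mol
mass = 78.90 × 18.02 = 1422 g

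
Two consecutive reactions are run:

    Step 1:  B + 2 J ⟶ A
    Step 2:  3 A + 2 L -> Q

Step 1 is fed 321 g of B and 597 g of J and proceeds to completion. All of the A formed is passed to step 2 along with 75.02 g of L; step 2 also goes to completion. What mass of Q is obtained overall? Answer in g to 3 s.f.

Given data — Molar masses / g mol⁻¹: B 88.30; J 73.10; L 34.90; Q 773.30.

831 g

Step 1:
n(B) = 321.0 / 88.30 = 3.635 mol
n(J) = 597.0 / 73.10 = 8.167 mol
n/ν for B = 3.635/1 = 3.635
n/ν for J = 8.167/2 = 4.084
Smallest n/ν is B → limiting reagent.
n(A) produced = (1/1) × 3.635 = 3.635 mol
Step 2:
n(A) available = 3.635 mol
n(L) = 75.02 / 34.90 = 2.150 mol
n/ν for A = 3.635/3 = 1.212
n/ν for L = 2.150/2 = 1.075
Smallest n/ν is L → limiting reagent.
n(Q) = (1/2) × 2.150 = 1.075 mol
mass = 1.075 × 773.30 = 831.3 g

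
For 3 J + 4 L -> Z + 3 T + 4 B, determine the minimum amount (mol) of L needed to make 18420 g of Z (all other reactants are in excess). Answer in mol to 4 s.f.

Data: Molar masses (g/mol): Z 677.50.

108.8 mol

n(Z) = 18420 / 677.50 = 27.19 mol
n(L) = (4/1) × 27.19 = 108.8 mol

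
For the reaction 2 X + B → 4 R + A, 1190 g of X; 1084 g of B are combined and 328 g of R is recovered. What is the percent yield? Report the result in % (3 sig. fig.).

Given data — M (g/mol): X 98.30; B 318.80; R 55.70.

n(X) = 1190 / 98.30 = 12.11 mol
n(B) = 1084 / 318.80 = 3.400 mol
n/ν for X = 12.11/2 = 6.055
n/ν for B = 3.400/1 = 3.400
Smallest n/ν is B → limiting reagent.
theoretical n(R) = (4/1) × 3.400 = 13.60 mol → 757.5 g
% yield = 328 / 757.5 × 100 = 43.30 %

43.3 %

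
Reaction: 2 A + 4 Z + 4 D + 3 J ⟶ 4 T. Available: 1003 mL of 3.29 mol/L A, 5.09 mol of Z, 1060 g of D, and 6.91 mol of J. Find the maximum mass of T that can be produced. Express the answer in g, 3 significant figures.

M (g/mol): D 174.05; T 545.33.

2780 g

n(A) = 3.29 × 1003/1000 = 3.300 mol
n(Z) = 5.090 mol
n(D) = 1060 / 174.05 = 6.090 mol
n(J) = 6.910 mol
n/ν → A: 1.650, Z: 1.273, D: 1.523, J: 2.303; Z is limiting.
n(T) = (4/4) × 5.090 = 5.090 mol
mass = 5.090 × 545.33 = 2776 g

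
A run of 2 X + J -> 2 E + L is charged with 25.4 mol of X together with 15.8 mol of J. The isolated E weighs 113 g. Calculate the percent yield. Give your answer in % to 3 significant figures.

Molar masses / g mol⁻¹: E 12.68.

n(X) = 25.40 mol
n(J) = 15.80 mol
n/ν → X: 12.70, J: 15.80; X is limiting.
theoretical n(E) = (2/2) × 25.40 = 25.40 mol → 322.1 g
% yield = 113 / 322.1 × 100 = 35.08 %

35.1 %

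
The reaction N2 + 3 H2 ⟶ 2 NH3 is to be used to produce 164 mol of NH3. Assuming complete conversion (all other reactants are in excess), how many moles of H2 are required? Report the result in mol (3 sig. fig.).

n(NH3) = 164.0 mol
n(H2) = (3/2) × 164.0 = 246.0 mol

246 mol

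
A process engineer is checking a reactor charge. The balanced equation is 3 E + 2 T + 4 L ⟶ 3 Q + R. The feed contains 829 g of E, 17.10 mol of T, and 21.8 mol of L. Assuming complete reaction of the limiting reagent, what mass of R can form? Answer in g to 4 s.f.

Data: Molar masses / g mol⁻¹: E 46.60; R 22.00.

119.9 g

n(E) = 829.0 / 46.60 = 17.79 mol
n(T) = 17.10 mol
n(L) = 21.80 mol
n/ν for E = 17.79/3 = 5.930
n/ν for T = 17.10/2 = 8.550
n/ν for L = 21.80/4 = 5.450
Smallest n/ν is L → limiting reagent.
n(R) = (1/4) × 21.80 = 5.450 mol
mass = 5.450 × 22.00 = 119.9 g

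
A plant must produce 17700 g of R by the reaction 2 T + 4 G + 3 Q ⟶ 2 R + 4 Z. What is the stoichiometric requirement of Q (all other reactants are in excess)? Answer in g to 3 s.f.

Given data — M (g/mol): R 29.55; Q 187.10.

n(R) = 17700 / 29.55 = 599.0 mol
n(Q) = (3/2) × 599.0 = 898.5 mol
mass = 898.5 × 187.10 = 168100 g

168000 g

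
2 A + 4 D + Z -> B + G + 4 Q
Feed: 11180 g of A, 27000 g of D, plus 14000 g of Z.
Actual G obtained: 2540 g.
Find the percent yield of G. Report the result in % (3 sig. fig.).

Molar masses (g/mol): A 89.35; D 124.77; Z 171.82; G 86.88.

54.0 %

n(A) = 11180 / 89.35 = 125.1 mol
n(D) = 27000 / 124.77 = 216.4 mol
n(Z) = 14000 / 171.82 = 81.48 mol
n/ν → A: 62.55, D: 54.10, Z: 81.48; D is limiting.
theoretical n(G) = (1/4) × 216.4 = 54.10 mol → 4700 g
% yield = 2540 / 4700 × 100 = 54.04 %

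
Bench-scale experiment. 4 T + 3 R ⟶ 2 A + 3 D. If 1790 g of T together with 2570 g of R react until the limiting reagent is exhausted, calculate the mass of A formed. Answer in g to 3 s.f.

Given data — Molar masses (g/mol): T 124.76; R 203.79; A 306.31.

2200 g

n(T) = 1790 / 124.76 = 14.35 mol
n(R) = 2570 / 203.79 = 12.61 mol
n/ν for T = 14.35/4 = 3.588
n/ν for R = 12.61/3 = 4.203
Smallest n/ν is T → limiting reagent.
n(A) = (2/4) × 14.35 = 7.175 mol
mass = 7.175 × 306.31 = 2198 g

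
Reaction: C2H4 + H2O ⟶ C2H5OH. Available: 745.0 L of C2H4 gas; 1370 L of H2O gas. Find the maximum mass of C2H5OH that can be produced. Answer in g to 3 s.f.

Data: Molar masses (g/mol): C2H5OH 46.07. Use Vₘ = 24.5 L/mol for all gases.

1400 g

n(C2H4) = 745.0 / 24.5 = 30.41 mol
n(H2O) = 1370 / 24.5 = 55.92 mol
n/ν → C2H4: 30.41, H2O: 55.92; C2H4 is limiting.
n(C2H5OH) = (1/1) × 30.41 = 30.41 mol
mass = 30.41 × 46.07 = 1401 g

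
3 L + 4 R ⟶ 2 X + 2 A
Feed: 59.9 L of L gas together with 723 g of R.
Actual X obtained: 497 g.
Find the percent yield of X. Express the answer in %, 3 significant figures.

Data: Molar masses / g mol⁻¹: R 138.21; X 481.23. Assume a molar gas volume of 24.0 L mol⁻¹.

62.1 %

n(L) = 59.90 / 24.0 = 2.496 mol
n(R) = 723.0 / 138.21 = 5.231 mol
n/ν for L = 2.496/3 = 0.8320
n/ν for R = 5.231/4 = 1.308
Smallest n/ν is L → limiting reagent.
theoretical n(X) = (2/3) × 2.496 = 1.664 mol → 800.8 g
% yield = 497 / 800.8 × 100 = 62.06 %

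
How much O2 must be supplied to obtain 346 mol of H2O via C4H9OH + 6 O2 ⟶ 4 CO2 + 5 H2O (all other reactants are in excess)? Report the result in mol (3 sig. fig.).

n(H2O) = 346.0 mol
n(O2) = (6/5) × 346.0 = 415.2 mol

415 mol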